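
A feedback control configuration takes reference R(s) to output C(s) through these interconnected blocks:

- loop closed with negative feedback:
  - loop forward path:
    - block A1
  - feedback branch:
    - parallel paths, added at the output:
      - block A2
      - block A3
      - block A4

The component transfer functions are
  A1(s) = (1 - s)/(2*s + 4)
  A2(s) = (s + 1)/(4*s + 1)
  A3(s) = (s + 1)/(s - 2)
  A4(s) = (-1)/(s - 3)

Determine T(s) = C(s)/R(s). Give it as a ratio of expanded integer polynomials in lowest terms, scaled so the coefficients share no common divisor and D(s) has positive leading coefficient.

Reducing step by step:

[1] add A2, A3, A4 (parallel) gives (5*s^3 - 15*s^2 - 6*s + 5)/(4*s^3 - 19*s^2 + 19*s + 6)
[2] feedback reduction of A1, (A2+A3+A4): this yields T(s), and no further normalization is needed

Answer: (-4*s^4 + 23*s^3 - 38*s^2 + 13*s + 6)/(3*s^4 - 2*s^3 - 47*s^2 + 77*s + 29)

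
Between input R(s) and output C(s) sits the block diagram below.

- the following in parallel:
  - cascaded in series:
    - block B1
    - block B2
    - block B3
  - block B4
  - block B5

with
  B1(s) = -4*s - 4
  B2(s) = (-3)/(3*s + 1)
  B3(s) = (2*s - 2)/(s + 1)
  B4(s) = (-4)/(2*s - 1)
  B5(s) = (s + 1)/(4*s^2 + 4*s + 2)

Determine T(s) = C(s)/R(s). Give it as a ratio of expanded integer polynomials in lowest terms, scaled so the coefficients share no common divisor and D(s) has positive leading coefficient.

1. combine B1, B2, B3 in series; result (24*s - 24)/(3*s + 1)
2. sum the parallel branches (B1*B2*B3), B4, B5: this yields T(s), and no further normalization is needed

Therefore the answer is (192*s^4 - 138*s^3 - 155*s^2 - 90*s + 39)/(24*s^4 + 20*s^3 + 4*s^2 - 6*s - 2).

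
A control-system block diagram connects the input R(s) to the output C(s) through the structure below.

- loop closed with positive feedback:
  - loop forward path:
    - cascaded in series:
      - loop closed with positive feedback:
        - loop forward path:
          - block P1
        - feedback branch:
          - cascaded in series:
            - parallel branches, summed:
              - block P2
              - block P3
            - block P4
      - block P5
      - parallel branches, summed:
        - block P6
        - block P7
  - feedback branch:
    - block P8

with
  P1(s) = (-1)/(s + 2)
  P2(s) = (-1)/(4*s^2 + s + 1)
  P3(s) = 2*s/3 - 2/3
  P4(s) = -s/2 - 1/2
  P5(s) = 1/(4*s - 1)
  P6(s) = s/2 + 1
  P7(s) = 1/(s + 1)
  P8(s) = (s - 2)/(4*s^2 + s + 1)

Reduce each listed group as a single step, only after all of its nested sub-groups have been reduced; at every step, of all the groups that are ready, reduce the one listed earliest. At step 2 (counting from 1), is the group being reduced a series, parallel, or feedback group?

Answer: series

Working:
Step 1: parallel reduction of P2, P3
Step 2: series reduction of (P2+P3), P4
Step 3: reduce the feedback loop with forward P1 and return ((P2+P3)*P4)
Step 4: combine P6, P7 in parallel
Step 5: combine [P1/(1-P1*((P2+P3)*P4))], P5, (P6+P7) in series
Step 6: reduce the feedback loop with forward ([P1/(1-P1*((P2+P3)*P4))]*P5*(P6+P7)) and return P8
The group at step 2 is a series group.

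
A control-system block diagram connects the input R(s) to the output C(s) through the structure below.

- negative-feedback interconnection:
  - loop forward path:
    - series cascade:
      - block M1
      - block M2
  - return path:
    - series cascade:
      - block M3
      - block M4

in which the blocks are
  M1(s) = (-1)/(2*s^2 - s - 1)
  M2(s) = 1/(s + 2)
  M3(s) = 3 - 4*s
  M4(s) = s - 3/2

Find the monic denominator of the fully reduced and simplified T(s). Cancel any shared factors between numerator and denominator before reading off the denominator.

The answer is s^3 + 7*s^2/2 - 6*s + 5/4.

Reasoning:
Step 1 - reduce the series chain M1, M2 -> (-1)/(2*s^3 + 3*s^2 - 3*s - 2)
Step 2 - cascade M3, M4 -> -4*s^2 + 9*s - 9/2
Step 3 - collapse the loop ((M1*M2) forward, (M3*M4) return) -> (-2)/(4*s^3 + 14*s^2 - 24*s + 5)
That last expression is T(s), already simplified. Scaling its denominator by 1/4 (the reciprocal of the leading coefficient) yields the monic denominator.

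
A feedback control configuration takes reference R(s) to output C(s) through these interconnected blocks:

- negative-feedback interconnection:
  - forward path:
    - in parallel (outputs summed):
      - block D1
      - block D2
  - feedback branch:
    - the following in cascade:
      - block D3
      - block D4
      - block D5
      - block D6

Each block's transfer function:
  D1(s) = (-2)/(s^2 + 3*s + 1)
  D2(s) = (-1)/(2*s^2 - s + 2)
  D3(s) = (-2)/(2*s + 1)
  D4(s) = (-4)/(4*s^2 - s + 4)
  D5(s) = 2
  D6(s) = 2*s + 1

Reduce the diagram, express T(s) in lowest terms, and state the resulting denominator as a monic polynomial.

The answer is s^6 + 9*s^5/4 + 7*s^4/8 + 39*s^3/8 - 73*s^2/8 + s/4 - 9.

Reasoning:
Step 1. combine D1, D2 in parallel gives (-5*s^2 - s - 5)/(2*s^4 + 5*s^3 + s^2 + 5*s + 2)
Step 2. combine D3, D4, D5, D6 in series gives 16/(4*s^2 - s + 4)
Step 3. reduce the feedback loop with forward (D1+D2) and return (D3*D4*D5*D6) gives (-20*s^4 + s^3 - 39*s^2 + s - 20)/(8*s^6 + 18*s^5 + 7*s^4 + 39*s^3 - 73*s^2 + 2*s - 72)
T(s) is the step-3 result (common factors already cancelled). Leading coefficient of the denominator: 8. Divide through by 8 for the monic polynomial.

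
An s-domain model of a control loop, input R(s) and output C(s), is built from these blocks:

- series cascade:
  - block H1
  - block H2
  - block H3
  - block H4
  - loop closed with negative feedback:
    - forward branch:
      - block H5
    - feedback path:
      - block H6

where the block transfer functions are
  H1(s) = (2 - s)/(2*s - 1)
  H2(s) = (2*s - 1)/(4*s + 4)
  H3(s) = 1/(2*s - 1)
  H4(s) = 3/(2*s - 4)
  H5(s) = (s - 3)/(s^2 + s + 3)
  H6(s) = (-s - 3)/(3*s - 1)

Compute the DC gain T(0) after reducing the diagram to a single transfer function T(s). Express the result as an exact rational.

Reducing step by step:

Step 1. feedback reduction of H5, H6 gives (3*s^2 - 10*s + 3)/(3*s^3 + s^2 + 8*s + 6)
Step 2. series reduction of H1, H2, H3, H4, [H5/(1+H5*H6)] gives (-9*s^2 + 30*s - 9)/(48*s^5 + 40*s^4 + 112*s^3 + 152*s^2 - 16*s - 48)
Evaluating the step-2 result (the overall T(s)) at s = 0 gives T(0) = -9/(-48) = 3/16.

Answer: 3/16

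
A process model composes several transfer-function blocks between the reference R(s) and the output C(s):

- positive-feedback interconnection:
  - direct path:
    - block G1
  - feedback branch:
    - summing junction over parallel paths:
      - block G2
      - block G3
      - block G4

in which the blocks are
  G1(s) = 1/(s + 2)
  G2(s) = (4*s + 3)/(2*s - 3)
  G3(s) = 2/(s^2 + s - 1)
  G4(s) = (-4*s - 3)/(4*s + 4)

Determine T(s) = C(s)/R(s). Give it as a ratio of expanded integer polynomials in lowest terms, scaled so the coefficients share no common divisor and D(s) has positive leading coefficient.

[1] reduce the parallel group G2, G3, G4; result (8*s^4 + 42*s^3 + 63*s^2 - 21*s - 45)/(8*s^4 + 4*s^3 - 24*s^2 - 8*s + 12)
[2] apply the feedback formula to G1, (G2+G3+G4) - this is the overall T(s), already in the required normalized form

Hence the answer: (8*s^4 + 4*s^3 - 24*s^2 - 8*s + 12)/(8*s^5 + 12*s^4 - 58*s^3 - 119*s^2 + 17*s + 69)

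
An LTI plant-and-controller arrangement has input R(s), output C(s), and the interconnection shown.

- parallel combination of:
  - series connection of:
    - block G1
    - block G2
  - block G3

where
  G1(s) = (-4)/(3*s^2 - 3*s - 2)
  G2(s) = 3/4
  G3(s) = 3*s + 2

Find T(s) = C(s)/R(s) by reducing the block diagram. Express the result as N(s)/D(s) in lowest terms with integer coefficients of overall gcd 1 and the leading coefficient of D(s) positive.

Step 1 - combine G1, G2 in series = (-3)/(3*s^2 - 3*s - 2)
Step 2 - combine (G1*G2), G3 in parallel - this is the overall T(s), already in the required normalized form

Answer: (9*s^3 - 3*s^2 - 12*s - 7)/(3*s^2 - 3*s - 2)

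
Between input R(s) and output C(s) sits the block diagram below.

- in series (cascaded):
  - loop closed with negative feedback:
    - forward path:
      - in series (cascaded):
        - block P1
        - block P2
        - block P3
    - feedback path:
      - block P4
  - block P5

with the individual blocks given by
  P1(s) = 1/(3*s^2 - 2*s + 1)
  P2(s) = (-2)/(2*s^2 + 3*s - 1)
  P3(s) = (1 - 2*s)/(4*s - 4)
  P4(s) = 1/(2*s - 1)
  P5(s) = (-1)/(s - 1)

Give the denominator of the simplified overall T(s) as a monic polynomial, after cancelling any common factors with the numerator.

The answer is s^6 - 7*s^5/6 - 11*s^4/6 + 4*s^3 - 3*s^2 + 5*s/4 - 1/4.

Reasoning:
[1] series reduction of P1, P2, P3 -> (2*s - 1)/(12*s^5 - 2*s^4 - 24*s^3 + 24*s^2 - 12*s + 2)
[2] apply the feedback formula to (P1*P2*P3), P4 -> (2*s - 1)/(12*s^5 - 2*s^4 - 24*s^3 + 24*s^2 - 12*s + 3)
[3] combine [(P1*P2*P3)/(1+(P1*P2*P3)*P4)], P5 in series -> (1 - 2*s)/(12*s^6 - 14*s^5 - 22*s^4 + 48*s^3 - 36*s^2 + 15*s - 3)
Step 3 gives the fully reduced T(s), with no common factor left to cancel. The denominator's leading coefficient is 12, so divide each of its coefficients by 12 to get the monic form.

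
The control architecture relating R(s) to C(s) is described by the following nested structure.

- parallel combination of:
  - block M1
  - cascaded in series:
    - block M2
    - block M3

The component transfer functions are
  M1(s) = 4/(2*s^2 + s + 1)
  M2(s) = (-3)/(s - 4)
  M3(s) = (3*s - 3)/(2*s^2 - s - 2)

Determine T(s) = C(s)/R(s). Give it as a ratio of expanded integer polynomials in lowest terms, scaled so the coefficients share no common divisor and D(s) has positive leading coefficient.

Reducing step by step:

1. cascade M2, M3 -> (9 - 9*s)/(2*s^3 - 9*s^2 + 2*s + 8)
2. reduce the parallel group M1, (M2*M3) - this is the overall T(s), already in the required normalized form

Answer: (-10*s^3 - 27*s^2 + 8*s + 41)/(4*s^5 - 16*s^4 - 3*s^3 + 9*s^2 + 10*s + 8)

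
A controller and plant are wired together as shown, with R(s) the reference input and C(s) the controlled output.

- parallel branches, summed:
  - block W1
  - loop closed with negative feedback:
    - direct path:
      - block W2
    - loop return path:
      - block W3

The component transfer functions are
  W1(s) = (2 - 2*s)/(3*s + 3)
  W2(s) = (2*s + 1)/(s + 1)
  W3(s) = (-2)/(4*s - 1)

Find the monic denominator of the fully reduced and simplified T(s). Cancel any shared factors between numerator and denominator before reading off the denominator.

First reduce the diagram to T(s).

1. apply the feedback formula to W2, W3 gives (8*s^2 + 2*s - 1)/(4*s^2 - s - 3)
2. combine W1, [W2/(1+W2*W3)] in parallel gives (16*s^3 + 40*s^2 + 7*s - 9)/(12*s^3 + 9*s^2 - 12*s - 9)
Step 2 gives the fully reduced T(s), with no common factor left to cancel. The denominator's leading coefficient is 12, so divide each of its coefficients by 12 to get the monic form.

Answer: s^3 + 3*s^2/4 - s - 3/4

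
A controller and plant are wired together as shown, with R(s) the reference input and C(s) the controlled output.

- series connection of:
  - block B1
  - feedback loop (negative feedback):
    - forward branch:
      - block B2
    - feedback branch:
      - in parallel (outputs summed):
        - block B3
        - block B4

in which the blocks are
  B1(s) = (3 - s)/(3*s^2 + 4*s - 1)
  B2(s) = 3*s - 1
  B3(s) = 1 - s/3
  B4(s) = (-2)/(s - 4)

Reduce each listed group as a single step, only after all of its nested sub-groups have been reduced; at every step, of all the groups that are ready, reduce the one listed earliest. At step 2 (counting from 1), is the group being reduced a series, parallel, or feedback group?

1. reduce the parallel group B3, B4
2. reduce the feedback loop with forward B2 and return (B3+B4)
3. combine B1, [B2/(1+B2*(B3+B4))] in series
Step 2 collapses a feedback group.

Therefore the answer is feedback.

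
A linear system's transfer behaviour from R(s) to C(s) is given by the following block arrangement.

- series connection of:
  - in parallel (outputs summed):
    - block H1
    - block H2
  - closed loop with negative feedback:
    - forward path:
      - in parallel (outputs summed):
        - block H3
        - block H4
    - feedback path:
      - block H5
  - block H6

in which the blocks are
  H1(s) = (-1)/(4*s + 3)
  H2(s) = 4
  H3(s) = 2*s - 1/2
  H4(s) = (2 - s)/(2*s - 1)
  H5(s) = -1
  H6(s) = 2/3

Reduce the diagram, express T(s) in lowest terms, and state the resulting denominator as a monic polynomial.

Answer: s^3 - 3*s^2/4 - s/4 + 21/32

Working:
(1) reduce the parallel group H1, H2, giving (16*s + 11)/(4*s + 3)
(2) add H3, H4 (parallel), giving (8*s^2 - 8*s + 5)/(4*s - 2)
(3) close the feedback loop around (H3+H4), H5, giving (-8*s^2 + 8*s - 5)/(8*s^2 - 12*s + 7)
(4) series reduction of (H1+H2), [(H3+H4)/(1+(H3+H4)*H5)], H6, giving (-256*s^3 + 80*s^2 + 16*s - 110)/(96*s^3 - 72*s^2 - 24*s + 63)
T(s) is the step-4 result (common factors already cancelled). Leading coefficient of the denominator: 96. Divide through by 96 for the monic polynomial.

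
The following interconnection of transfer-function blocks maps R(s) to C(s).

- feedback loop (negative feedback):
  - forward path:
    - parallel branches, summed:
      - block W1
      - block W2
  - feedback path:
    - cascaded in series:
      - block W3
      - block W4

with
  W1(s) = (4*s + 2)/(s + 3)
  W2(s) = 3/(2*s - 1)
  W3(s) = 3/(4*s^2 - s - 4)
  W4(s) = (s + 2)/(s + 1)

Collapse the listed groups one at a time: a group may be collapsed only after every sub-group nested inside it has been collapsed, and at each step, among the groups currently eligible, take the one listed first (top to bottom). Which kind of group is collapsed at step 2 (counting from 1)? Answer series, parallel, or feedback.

The answer is series.

Reasoning:
1. reduce the parallel group W1, W2
2. combine W3, W4 in series
3. apply the feedback formula to (W1+W2), (W3*W4)
The group at step 2 is a series group.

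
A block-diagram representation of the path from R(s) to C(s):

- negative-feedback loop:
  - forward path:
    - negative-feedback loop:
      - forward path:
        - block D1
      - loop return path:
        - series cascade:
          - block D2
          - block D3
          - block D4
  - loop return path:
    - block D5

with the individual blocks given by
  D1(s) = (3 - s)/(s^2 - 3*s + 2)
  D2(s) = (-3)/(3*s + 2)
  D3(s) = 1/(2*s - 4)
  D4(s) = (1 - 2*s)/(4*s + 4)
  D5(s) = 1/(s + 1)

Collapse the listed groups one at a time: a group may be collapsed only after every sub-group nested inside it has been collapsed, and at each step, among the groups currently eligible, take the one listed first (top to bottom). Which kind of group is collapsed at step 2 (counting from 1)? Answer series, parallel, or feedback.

[1] series reduction of D2, D3, D4
[2] close the feedback loop around D1, (D2*D3*D4)
[3] close the feedback loop around [D1/(1+D1*(D2*D3*D4))], D5
At step 2 the group reduced is feedback.

Hence the answer: feedback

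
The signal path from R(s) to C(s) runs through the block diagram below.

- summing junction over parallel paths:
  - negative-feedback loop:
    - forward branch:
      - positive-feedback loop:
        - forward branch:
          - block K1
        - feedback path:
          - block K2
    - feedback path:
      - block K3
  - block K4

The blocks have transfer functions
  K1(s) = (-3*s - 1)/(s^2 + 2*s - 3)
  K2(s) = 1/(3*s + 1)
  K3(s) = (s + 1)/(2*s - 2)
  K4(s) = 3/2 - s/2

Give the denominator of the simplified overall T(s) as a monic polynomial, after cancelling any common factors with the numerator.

The answer is s^3 - s^2/2 - 6*s + 3/2.

Reasoning:
Step 1: feedback reduction of K1, K2 gives (-3*s - 1)/(s^2 + 2*s - 2)
Step 2: reduce the feedback loop with forward [K1/(1-K1*K2)] and return K3 gives (-6*s^2 + 4*s + 2)/(2*s^3 - s^2 - 12*s + 3)
Step 3: sum the parallel branches [[K1/(1-K1*K2)]/(1+[K1/(1-K1*K2)]*K3)], K4 gives (-2*s^4 + 7*s^3 - 3*s^2 - 31*s + 13)/(4*s^3 - 2*s^2 - 24*s + 6)
Step 3 gives the fully reduced T(s), with no common factor left to cancel. The denominator's leading coefficient is 4, so divide each of its coefficients by 4 to get the monic form.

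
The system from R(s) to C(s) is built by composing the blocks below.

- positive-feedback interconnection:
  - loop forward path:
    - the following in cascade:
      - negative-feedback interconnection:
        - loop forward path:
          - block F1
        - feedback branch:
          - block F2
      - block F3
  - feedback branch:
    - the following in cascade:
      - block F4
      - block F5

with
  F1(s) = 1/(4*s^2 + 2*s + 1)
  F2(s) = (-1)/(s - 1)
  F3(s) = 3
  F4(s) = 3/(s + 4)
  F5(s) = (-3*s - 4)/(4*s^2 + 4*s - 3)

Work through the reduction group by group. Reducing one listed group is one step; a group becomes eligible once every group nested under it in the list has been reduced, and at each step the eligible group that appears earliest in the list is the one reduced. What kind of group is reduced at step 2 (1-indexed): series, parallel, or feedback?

(1) reduce the feedback loop with forward F1 and return F2
(2) multiply [F1/(1+F1*F2)], F3 (series)
(3) cascade F4, F5
(4) feedback reduction of ([F1/(1+F1*F2)]*F3), (F4*F5)
Step 2: series.

Answer: series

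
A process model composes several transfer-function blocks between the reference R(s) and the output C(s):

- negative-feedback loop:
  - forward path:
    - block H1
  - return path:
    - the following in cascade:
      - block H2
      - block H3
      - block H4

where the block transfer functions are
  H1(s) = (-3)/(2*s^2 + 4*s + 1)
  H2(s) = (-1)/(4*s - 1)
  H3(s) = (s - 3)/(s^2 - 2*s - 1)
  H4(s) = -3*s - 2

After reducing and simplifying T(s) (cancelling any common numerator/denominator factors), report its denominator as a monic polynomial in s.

Reducing step by step:

Step 1. series reduction of H2, H3, H4, giving (3*s^2 - 7*s - 6)/(4*s^3 - 9*s^2 - 2*s + 1)
Step 2. collapse the loop (H1 forward, (H2*H3*H4) return), giving (-12*s^3 + 27*s^2 + 6*s - 3)/(8*s^5 - 2*s^4 - 36*s^3 - 24*s^2 + 23*s + 19)
No further cancellation is possible in the step-2 result, so that is T(s). Its denominator becomes monic after dividing by the leading coefficient 8.

Answer: s^5 - s^4/4 - 9*s^3/2 - 3*s^2 + 23*s/8 + 19/8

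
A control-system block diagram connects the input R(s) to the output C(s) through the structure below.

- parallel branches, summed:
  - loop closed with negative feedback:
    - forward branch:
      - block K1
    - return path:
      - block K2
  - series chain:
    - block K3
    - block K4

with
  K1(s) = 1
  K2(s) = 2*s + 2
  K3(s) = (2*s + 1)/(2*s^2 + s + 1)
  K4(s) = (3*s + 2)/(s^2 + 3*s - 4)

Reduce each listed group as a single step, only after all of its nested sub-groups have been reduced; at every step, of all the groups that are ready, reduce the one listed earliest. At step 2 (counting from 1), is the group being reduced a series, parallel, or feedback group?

1. reduce the feedback loop with forward K1 and return K2
2. combine K3, K4 in series
3. reduce the parallel group [K1/(1+K1*K2)], (K3*K4)
At step 2 the group reduced is series.

Answer: series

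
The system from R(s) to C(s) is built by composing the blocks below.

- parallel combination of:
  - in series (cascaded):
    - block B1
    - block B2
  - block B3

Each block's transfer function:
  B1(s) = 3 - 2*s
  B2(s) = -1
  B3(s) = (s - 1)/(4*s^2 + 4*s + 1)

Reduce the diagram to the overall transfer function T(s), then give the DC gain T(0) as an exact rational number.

The answer is -4.

Reasoning:
[1] combine B1, B2 in series: 2*s - 3
[2] sum the parallel branches (B1*B2), B3: (8*s^3 - 4*s^2 - 9*s - 4)/(4*s^2 + 4*s + 1)
That last expression is T(s); at s = 0 only the constant terms survive, so T(0) = -4/1 = -4.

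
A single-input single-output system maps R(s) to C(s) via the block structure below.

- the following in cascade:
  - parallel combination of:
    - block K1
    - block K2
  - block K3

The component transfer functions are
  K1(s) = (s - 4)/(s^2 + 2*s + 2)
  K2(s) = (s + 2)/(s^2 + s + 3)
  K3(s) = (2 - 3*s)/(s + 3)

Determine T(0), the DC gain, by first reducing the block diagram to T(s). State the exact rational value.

The answer is -8/9.

Reasoning:
(1) reduce the parallel group K1, K2, giving (2*s^3 + s^2 + 5*s - 8)/(s^4 + 3*s^3 + 7*s^2 + 8*s + 6)
(2) combine (K1+K2), K3 in series, giving (-6*s^4 + s^3 - 13*s^2 + 34*s - 16)/(s^5 + 6*s^4 + 16*s^3 + 29*s^2 + 30*s + 18)
The step-2 result is T(s). Setting s = 0: T(0) = -16/18 = -8/9.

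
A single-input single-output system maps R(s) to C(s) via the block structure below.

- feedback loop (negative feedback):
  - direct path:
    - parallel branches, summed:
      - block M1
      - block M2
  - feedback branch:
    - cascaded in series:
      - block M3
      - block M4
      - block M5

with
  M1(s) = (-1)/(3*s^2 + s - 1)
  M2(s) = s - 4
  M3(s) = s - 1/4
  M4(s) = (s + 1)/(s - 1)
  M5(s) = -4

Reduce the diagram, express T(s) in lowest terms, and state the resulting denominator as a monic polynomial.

First reduce the diagram to T(s).

Step 1. add M1, M2 (parallel), giving (3*s^3 - 11*s^2 - 5*s + 3)/(3*s^2 + s - 1)
Step 2. multiply M3, M4, M5 (series), giving (-4*s^2 - 3*s + 1)/(s - 1)
Step 3. feedback reduction of (M1+M2), (M3*M4*M5), giving (-3*s^4 + 14*s^3 - 6*s^2 - 8*s + 3)/(12*s^5 - 35*s^4 - 59*s^3 + 10*s^2 + 16*s - 4)
That last expression is T(s), already simplified. Scaling its denominator by 1/12 (the reciprocal of the leading coefficient) yields the monic denominator.

Answer: s^5 - 35*s^4/12 - 59*s^3/12 + 5*s^2/6 + 4*s/3 - 1/3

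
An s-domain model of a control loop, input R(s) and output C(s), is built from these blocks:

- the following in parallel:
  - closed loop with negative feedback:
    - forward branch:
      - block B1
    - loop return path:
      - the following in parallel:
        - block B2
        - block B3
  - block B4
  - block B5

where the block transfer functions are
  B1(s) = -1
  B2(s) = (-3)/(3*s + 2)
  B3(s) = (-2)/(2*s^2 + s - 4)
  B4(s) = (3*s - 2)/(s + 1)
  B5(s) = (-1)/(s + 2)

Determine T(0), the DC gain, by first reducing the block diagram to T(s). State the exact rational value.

First reduce the diagram to T(s).

Step 1. parallel reduction of B2, B3 = (-6*s^2 - 9*s + 8)/(6*s^3 + 7*s^2 - 10*s - 8)
Step 2. feedback reduction of B1, (B2+B3) = (-6*s^3 - 7*s^2 + 10*s + 8)/(6*s^3 + 13*s^2 - s - 16)
Step 3. sum the parallel branches [B1/(1+B1*(B2+B3))], B4, B5 = (12*s^5 + 32*s^4 - 17*s^3 - 92*s^2 + s + 96)/(6*s^5 + 31*s^4 + 50*s^3 + 7*s^2 - 50*s - 32)
That last expression is T(s); at s = 0 only the constant terms survive, so T(0) = 96/(-32) = -3.

Answer: -3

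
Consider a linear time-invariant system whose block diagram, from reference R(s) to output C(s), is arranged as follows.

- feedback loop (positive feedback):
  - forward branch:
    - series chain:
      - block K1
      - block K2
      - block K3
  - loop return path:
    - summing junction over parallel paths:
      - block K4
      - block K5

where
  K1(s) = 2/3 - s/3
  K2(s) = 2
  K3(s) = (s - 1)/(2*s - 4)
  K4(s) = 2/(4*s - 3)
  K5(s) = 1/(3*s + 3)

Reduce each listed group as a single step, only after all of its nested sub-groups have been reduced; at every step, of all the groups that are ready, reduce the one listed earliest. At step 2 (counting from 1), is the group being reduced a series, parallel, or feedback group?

Step 1 - reduce the series chain K1, K2, K3
Step 2 - combine K4, K5 in parallel
Step 3 - close the feedback loop around (K1*K2*K3), (K4+K5)
So the answer for step 2 is parallel.

Hence the answer: parallel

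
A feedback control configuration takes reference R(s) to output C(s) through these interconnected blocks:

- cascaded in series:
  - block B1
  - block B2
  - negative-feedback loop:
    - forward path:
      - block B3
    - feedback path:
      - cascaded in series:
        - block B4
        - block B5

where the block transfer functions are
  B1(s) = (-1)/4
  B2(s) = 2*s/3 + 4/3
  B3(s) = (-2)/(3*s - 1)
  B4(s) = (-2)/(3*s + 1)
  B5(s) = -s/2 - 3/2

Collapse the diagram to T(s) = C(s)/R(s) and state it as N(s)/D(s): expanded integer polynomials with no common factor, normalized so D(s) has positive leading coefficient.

1. cascade B4, B5 -> (s + 3)/(3*s + 1)
2. reduce the feedback loop with forward B3 and return (B4*B5) -> (-6*s - 2)/(9*s^2 - 2*s - 7)
3. reduce the series chain B1, B2, [B3/(1+B3*(B4*B5))]: this yields T(s), and no further normalization is needed

Hence the answer: (3*s^2 + 7*s + 2)/(27*s^2 - 6*s - 21)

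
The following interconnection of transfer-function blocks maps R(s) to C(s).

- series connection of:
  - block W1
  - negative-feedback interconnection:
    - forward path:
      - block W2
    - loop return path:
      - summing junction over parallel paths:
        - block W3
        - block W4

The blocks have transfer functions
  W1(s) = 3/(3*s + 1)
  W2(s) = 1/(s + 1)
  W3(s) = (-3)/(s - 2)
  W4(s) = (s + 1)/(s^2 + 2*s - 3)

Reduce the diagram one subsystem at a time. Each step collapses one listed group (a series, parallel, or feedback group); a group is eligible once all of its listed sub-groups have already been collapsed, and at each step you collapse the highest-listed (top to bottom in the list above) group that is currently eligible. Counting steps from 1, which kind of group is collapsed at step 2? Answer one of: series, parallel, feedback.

(1) combine W3, W4 in parallel
(2) apply the feedback formula to W2, (W3+W4)
(3) series reduction of W1, [W2/(1+W2*(W3+W4))]
Step 2: feedback.

Hence the answer: feedback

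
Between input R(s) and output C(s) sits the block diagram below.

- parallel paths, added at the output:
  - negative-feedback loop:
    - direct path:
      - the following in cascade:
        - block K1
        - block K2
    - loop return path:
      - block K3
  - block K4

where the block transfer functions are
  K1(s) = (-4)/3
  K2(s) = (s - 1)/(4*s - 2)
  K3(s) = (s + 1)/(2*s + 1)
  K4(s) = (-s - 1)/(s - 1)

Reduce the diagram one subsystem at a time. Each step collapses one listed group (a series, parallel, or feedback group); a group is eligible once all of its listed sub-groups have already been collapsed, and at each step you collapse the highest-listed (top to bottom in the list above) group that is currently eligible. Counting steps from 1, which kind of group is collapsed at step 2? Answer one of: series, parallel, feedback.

[1] multiply K1, K2 (series)
[2] feedback reduction of (K1*K2), K3
[3] reduce the parallel group [(K1*K2)/(1+(K1*K2)*K3)], K4
So the answer for step 2 is feedback.

Hence the answer: feedback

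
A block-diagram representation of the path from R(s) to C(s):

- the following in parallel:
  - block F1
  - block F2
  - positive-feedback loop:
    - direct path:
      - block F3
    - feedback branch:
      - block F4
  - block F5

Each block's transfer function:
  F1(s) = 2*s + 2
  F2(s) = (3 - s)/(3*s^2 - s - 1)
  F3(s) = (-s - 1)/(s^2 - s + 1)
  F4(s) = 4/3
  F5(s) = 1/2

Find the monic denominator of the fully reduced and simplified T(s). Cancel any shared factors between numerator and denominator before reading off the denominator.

First reduce the diagram to T(s).

Step 1 - apply the feedback formula to F3, F4 -> (-3*s - 3)/(3*s^2 + s + 7)
Step 2 - combine F1, F2, [F3/(1-F3*F4)], F5 in parallel -> (36*s^5 + 45*s^4 + 44*s^3 + 57*s^2 - 64*s + 13)/(18*s^4 + 34*s^2 - 16*s - 14)
That last expression is T(s), already simplified. Scaling its denominator by 1/18 (the reciprocal of the leading coefficient) yields the monic denominator.

Answer: s^4 + 17*s^2/9 - 8*s/9 - 7/9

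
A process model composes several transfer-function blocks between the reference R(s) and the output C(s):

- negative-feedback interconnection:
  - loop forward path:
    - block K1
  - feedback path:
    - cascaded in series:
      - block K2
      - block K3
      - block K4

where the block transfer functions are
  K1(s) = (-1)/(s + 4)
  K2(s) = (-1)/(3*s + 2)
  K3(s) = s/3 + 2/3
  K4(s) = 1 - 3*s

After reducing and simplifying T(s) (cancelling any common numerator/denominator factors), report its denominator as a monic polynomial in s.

[1] multiply K2, K3, K4 (series) = (3*s^2 + 5*s - 2)/(9*s + 6)
[2] apply the feedback formula to K1, (K2*K3*K4) = (-9*s - 6)/(6*s^2 + 37*s + 26)
T(s) is the step-2 result (common factors already cancelled). Leading coefficient of the denominator: 6. Divide through by 6 for the monic polynomial.

Answer: s^2 + 37*s/6 + 13/3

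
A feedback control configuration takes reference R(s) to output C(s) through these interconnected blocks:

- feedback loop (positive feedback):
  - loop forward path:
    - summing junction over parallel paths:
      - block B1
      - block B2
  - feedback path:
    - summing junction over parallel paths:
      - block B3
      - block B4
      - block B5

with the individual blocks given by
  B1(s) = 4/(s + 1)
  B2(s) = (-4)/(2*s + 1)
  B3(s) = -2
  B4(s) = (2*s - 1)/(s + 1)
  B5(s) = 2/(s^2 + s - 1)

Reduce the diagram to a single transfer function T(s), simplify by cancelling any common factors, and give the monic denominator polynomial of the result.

[1] parallel reduction of B1, B2 = (4*s)/(2*s^2 + 3*s + 1)
[2] add B3, B4, B5 (parallel) = (-3*s^2 - s + 5)/(s^3 + 2*s^2 - 1)
[3] close the feedback loop around (B1+B2), (B3+B4+B5) = (4*s^4 + 8*s^3 - 4*s)/(2*s^5 + 7*s^4 + 19*s^3 + 4*s^2 - 23*s - 1)
T(s) is the step-3 result (common factors already cancelled). Leading coefficient of the denominator: 2. Divide through by 2 for the monic polynomial.

Therefore the answer is s^5 + 7*s^4/2 + 19*s^3/2 + 2*s^2 - 23*s/2 - 1/2.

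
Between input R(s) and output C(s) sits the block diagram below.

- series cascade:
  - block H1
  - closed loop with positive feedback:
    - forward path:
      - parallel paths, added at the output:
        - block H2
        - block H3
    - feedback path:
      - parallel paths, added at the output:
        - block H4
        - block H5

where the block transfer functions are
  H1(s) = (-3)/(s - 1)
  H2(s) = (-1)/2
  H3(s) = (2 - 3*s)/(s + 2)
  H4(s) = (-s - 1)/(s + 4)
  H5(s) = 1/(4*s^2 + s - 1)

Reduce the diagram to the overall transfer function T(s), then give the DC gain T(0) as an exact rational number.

Reducing step by step:

[1] reduce the parallel group H2, H3 -> (2 - 7*s)/(2*s + 4)
[2] sum the parallel branches H4, H5 -> (-4*s^3 - 5*s^2 + s + 5)/(4*s^3 + 17*s^2 + 3*s - 4)
[3] close the feedback loop around (H2+H3), (H4+H5) -> (28*s^4 + 111*s^3 - 13*s^2 - 34*s + 8)/(20*s^4 - 23*s^3 - 91*s^2 - 37*s + 26)
[4] series reduction of H1, [(H2+H3)/(1-(H2+H3)*(H4+H5))] -> (-84*s^4 - 333*s^3 + 39*s^2 + 102*s - 24)/(20*s^5 - 43*s^4 - 68*s^3 + 54*s^2 + 63*s - 26)
Step 4 gives the overall T(s). Then T(0) = -24/(-26) = 12/13.

Answer: 12/13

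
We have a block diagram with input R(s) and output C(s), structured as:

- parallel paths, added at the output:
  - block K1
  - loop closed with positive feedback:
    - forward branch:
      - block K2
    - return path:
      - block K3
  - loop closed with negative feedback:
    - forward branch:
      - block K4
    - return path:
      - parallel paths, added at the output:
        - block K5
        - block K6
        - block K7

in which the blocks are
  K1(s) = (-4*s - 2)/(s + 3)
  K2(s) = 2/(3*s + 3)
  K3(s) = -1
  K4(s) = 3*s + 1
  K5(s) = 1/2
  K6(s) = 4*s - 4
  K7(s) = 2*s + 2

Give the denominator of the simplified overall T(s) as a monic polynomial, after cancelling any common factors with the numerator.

Reducing step by step:

Step 1: feedback reduction of K2, K3: 2/(3*s + 5)
Step 2: reduce the parallel group K5, K6, K7: 6*s - 3/2
Step 3: apply the feedback formula to K4, (K5+K6+K7): (6*s + 2)/(36*s^2 + 3*s - 1)
Step 4: add K1, [K2/(1-K2*K3)], [K4/(1+K4*(K5+K6+K7))] (parallel): (-432*s^4 - 882*s^3 - 114*s^2 + 130*s + 34)/(108*s^4 + 513*s^3 + 579*s^2 + 31*s - 15)
Step 4 gives the fully reduced T(s), with no common factor left to cancel. The denominator's leading coefficient is 108, so divide each of its coefficients by 108 to get the monic form.

Answer: s^4 + 19*s^3/4 + 193*s^2/36 + 31*s/108 - 5/36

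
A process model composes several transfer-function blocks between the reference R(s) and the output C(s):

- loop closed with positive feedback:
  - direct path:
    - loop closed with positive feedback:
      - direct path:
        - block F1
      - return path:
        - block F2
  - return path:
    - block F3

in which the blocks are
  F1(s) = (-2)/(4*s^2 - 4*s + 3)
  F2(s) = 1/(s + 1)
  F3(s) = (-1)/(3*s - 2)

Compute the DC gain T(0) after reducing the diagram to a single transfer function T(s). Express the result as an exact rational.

Step 1 - apply the feedback formula to F1, F2: (-2*s - 2)/(4*s^3 - s + 5)
Step 2 - reduce the feedback loop with forward [F1/(1-F1*F2)] and return F3: (-6*s^2 - 2*s + 4)/(12*s^4 - 8*s^3 - 3*s^2 + 15*s - 12)
DC gain: substitute s = 0 into T(s) from step 2: T(0) = 4/(-12) = -1/3.

Answer: -1/3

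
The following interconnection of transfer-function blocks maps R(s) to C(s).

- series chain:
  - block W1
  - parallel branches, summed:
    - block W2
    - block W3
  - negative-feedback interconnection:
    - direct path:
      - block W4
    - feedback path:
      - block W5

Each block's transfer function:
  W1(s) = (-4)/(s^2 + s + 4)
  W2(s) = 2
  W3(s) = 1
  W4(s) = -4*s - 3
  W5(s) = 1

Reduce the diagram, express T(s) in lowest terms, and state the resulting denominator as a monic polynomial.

Reducing step by step:

Step 1 - parallel reduction of W2, W3 gives 3
Step 2 - collapse the loop (W4 forward, W5 return) gives (4*s + 3)/(4*s + 2)
Step 3 - multiply W1, (W2+W3), [W4/(1+W4*W5)] (series) gives (-24*s - 18)/(2*s^3 + 3*s^2 + 9*s + 4)
The result of step 3 is T(s) in lowest terms. Its denominator has leading coefficient 2; dividing the denominator through by 2 makes it monic.

Answer: s^3 + 3*s^2/2 + 9*s/2 + 2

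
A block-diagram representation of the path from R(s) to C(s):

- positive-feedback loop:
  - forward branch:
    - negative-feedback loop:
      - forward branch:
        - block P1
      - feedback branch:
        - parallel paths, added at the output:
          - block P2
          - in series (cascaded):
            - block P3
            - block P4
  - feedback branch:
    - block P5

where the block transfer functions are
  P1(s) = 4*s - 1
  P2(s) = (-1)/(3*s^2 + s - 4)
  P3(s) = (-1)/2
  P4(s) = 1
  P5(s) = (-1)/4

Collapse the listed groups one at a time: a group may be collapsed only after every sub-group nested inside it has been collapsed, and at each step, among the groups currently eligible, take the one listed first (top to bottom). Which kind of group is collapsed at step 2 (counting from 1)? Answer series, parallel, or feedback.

Reducing step by step:

Step 1 - combine P3, P4 in series
Step 2 - reduce the parallel group P2, (P3*P4)
Step 3 - collapse the loop (P1 forward, (P2+(P3*P4)) return)
Step 4 - reduce the feedback loop with forward [P1/(1+P1*(P2+(P3*P4)))] and return P5
So the answer for step 2 is parallel.

Answer: parallel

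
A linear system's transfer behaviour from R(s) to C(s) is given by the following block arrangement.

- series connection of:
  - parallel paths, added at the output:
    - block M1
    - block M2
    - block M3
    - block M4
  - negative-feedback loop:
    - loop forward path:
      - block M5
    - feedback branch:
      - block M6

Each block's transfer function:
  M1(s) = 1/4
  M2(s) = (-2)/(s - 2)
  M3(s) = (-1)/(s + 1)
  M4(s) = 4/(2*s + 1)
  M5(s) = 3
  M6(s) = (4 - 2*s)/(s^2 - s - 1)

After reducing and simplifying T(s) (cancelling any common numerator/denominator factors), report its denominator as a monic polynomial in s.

The answer is s^5 - 15*s^4/2 + 12*s^3 + 11*s^2 - 41*s/2 - 11.

Reasoning:
Step 1. add M1, M2, M3, M4 (parallel) = (2*s^3 - 9*s^2 - 33*s - 34)/(8*s^3 - 4*s^2 - 20*s - 8)
Step 2. close the feedback loop around M5, M6 = (3*s^2 - 3*s - 3)/(s^2 - 7*s + 11)
Step 3. combine (M1+M2+M3+M4), [M5/(1+M5*M6)] in series = (6*s^5 - 33*s^4 - 78*s^3 + 24*s^2 + 201*s + 102)/(8*s^5 - 60*s^4 + 96*s^3 + 88*s^2 - 164*s - 88)
No further cancellation is possible in the step-3 result, so that is T(s). Its denominator becomes monic after dividing by the leading coefficient 8.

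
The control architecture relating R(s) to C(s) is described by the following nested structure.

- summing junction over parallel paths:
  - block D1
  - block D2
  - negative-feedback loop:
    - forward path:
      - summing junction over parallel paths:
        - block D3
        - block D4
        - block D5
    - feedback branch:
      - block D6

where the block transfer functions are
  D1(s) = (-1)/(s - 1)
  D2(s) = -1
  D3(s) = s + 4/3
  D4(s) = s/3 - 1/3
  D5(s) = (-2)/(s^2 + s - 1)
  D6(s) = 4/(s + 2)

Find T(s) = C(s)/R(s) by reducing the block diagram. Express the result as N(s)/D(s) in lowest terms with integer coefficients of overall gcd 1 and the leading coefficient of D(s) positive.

The answer is (4*s^5 - 8*s^4 - 39*s^3 - 23*s^2 + 35*s + 18)/(19*s^4 + 18*s^3 - 38*s^2 - 41*s + 42).

Reasoning:
(1) parallel reduction of D3, D4, D5 = (4*s^3 + 7*s^2 - s - 9)/(3*s^2 + 3*s - 3)
(2) collapse the loop ((D3+D4+D5) forward, D6 return) = (4*s^4 + 15*s^3 + 13*s^2 - 11*s - 18)/(19*s^3 + 37*s^2 - s - 42)
(3) parallel reduction of D1, D2, [(D3+D4+D5)/(1+(D3+D4+D5)*D6)] - this is the overall T(s), already in the required normalized form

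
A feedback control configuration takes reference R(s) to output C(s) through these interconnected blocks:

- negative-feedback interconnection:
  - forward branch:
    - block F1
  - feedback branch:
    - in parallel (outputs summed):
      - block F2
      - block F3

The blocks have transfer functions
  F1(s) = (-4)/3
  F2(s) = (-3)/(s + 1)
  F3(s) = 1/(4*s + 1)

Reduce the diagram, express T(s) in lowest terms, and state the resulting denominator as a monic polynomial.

Answer: s^2 + 59*s/12 + 11/12

Working:
1. reduce the parallel group F2, F3 gives (-11*s - 2)/(4*s^2 + 5*s + 1)
2. close the feedback loop around F1, (F2+F3) gives (-16*s^2 - 20*s - 4)/(12*s^2 + 59*s + 11)
That last expression is T(s), already simplified. Scaling its denominator by 1/12 (the reciprocal of the leading coefficient) yields the monic denominator.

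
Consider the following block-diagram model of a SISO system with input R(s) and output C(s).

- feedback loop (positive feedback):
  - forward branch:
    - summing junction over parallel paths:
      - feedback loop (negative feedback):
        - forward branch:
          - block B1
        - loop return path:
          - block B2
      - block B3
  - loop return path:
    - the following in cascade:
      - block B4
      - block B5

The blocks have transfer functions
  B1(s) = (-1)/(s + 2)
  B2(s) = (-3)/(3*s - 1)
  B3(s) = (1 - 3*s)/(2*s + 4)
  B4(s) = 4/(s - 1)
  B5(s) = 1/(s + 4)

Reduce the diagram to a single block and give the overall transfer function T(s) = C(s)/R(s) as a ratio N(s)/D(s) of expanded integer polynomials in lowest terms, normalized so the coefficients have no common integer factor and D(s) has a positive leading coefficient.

(1) close the feedback loop around B1, B2 -> (1 - 3*s)/(3*s^2 + 5*s + 1)
(2) parallel reduction of [B1/(1+B1*B2)], B3 -> (-9*s^3 - 18*s^2 - 8*s + 5)/(6*s^3 + 22*s^2 + 22*s + 4)
(3) combine B4, B5 in series -> 4/(s^2 + 3*s - 4)
(4) close the feedback loop around ([B1/(1+B1*B2)]+B3), (B4*B5) - this is the overall T(s), already in the required normalized form

Therefore the answer is (-9*s^5 - 45*s^4 - 26*s^3 + 53*s^2 + 47*s - 20)/(6*s^5 + 40*s^4 + 100*s^3 + 54*s^2 - 44*s - 36).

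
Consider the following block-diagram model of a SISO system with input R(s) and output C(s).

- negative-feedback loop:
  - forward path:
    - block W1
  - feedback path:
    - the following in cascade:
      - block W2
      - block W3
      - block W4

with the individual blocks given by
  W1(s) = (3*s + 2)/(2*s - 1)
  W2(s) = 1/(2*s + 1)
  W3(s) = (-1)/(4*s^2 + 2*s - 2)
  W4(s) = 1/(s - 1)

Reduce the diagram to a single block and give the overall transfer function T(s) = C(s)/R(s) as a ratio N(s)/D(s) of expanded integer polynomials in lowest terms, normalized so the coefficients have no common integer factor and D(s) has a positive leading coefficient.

Step 1 - cascade W2, W3, W4 -> (-1)/(8*s^4 - 10*s^2 + 2)
Step 2 - apply the feedback formula to W1, (W2*W3*W4): this yields T(s), and no further normalization is needed

Hence the answer: (24*s^5 + 16*s^4 - 30*s^3 - 20*s^2 + 6*s + 4)/(16*s^5 - 8*s^4 - 20*s^3 + 10*s^2 + s - 4)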